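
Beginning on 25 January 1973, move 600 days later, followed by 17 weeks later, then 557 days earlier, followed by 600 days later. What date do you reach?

Advancing 600 days from January 25, 1973:
January has 31 days, so 31 − 25 = 6 days remain after January 25, 1973; 600 − 6 = 594 left.
February 1973 has 28 days (1973 is not a leap year): 594 − 28 = 566 left.
March 1973 has 31 days: 566 − 31 = 535 left.
April 1973 has 30 days: 535 − 30 = 505 left.
May 1973 has 31 days: 505 − 31 = 474 left.
June 1973 has 30 days: 474 − 30 = 444 left.
July 1973 has 31 days: 444 − 31 = 413 left.
August 1973 has 31 days: 413 − 31 = 382 left.
September 1973 has 30 days: 382 − 30 = 352 left.
October 1973 has 31 days: 352 − 31 = 321 left.
November 1973 has 30 days: 321 − 30 = 291 left.
December 1973 has 31 days: 291 − 31 = 260 left.
January 1974 has 31 days: 260 − 31 = 229 left.
February 1974 has 28 days (1974 is not a leap year): 229 − 28 = 201 left.
March 1974 has 31 days: 201 − 31 = 170 left.
April 1974 has 30 days: 170 − 30 = 140 left.
May 1974 has 31 days: 140 − 31 = 109 left.
June 1974 has 30 days: 109 − 30 = 79 left.
July 1974 has 31 days: 79 − 31 = 48 left.
August 1974 has 31 days: 48 − 31 = 17 left.
17 days into September 1974 → September 17, 1974.
Adding 17 weeks (= 119 days) from September 17, 1974:
September has 30 days, so 30 − 17 = 13 days remain after September 17, 1974; 119 − 13 = 106 left.
October 1974 has 31 days: 106 − 31 = 75 left.
November 1974 has 30 days: 75 − 30 = 45 left.
December 1974 has 31 days: 45 − 31 = 14 left.
14 days into January 1975 → January 14, 1975.
Counting back 557 days from January 14, 1975:
Going back 14 days from January 14, 1975 reaches the end of the previous month; 557 − 14 = 543 left.
December 1974 has 31 days: 543 − 31 = 512 left.
November 1974 has 30 days: 512 − 30 = 482 left.
October 1974 has 31 days: 482 − 31 = 451 left.
September 1974 has 30 days: 451 − 30 = 421 left.
August 1974 has 31 days: 421 − 31 = 390 left.
July 1974 has 31 days: 390 − 31 = 359 left.
June 1974 has 30 days: 359 − 30 = 329 left.
May 1974 has 31 days: 329 − 31 = 298 left.
April 1974 has 30 days: 298 − 30 = 268 left.
March 1974 has 31 days: 268 − 31 = 237 left.
February 1974 has 28 days (1974 is not a leap year): 237 − 28 = 209 left.
January 1974 has 31 days: 209 − 31 = 178 left.
December 1973 has 31 days: 178 − 31 = 147 left.
November 1973 has 30 days: 147 − 30 = 117 left.
October 1973 has 31 days: 117 − 31 = 86 left.
September 1973 has 30 days: 86 − 30 = 56 left.
August 1973 has 31 days: 56 − 31 = 25 left.
July 1973 has 31 days; 31 − 25 = 6 → July 6, 1973.
Counting forward 600 days from July 6, 1973:
July has 31 days, so 31 − 6 = 25 days remain after July 6, 1973; 600 − 25 = 575 left.
August 1973 has 31 days: 575 − 31 = 544 left.
September 1973 has 30 days: 544 − 30 = 514 left.
October 1973 has 31 days: 514 − 31 = 483 left.
November 1973 has 30 days: 483 − 30 = 453 left.
December 1973 has 31 days: 453 − 31 = 422 left.
January 1974 has 31 days: 422 − 31 = 391 left.
February 1974 has 28 days (1974 is not a leap year): 391 − 28 = 363 left.
March 1974 has 31 days: 363 − 31 = 332 left.
April 1974 has 30 days: 332 − 30 = 302 left.
May 1974 has 31 days: 302 − 31 = 271 left.
June 1974 has 30 days: 271 − 30 = 241 left.
July 1974 has 31 days: 241 − 31 = 210 left.
August 1974 has 31 days: 210 − 31 = 179 left.
September 1974 has 30 days: 179 − 30 = 149 left.
October 1974 has 31 days: 149 − 31 = 118 left.
November 1974 has 30 days: 118 − 30 = 88 left.
December 1974 has 31 days: 88 − 31 = 57 left.
January 1975 has 31 days: 57 − 31 = 26 left.
26 days into February 1975 → February 26, 1975.

February 26, 1975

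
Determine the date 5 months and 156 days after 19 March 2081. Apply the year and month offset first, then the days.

January 22, 2082

Advancing 5 months and 156 days from March 19, 2081: first the month/year part, then the days.
month 3 + 5 = 8 → August 2081.
Day 19 is valid in August, giving August 19, 2081.
Now add 156 days from August 19, 2081.
August has 31 days, so 31 − 19 = 12 days remain after August 19, 2081; 156 − 12 = 144 left.
September 2081 has 30 days: 144 − 30 = 114 left.
October 2081 has 31 days: 114 − 31 = 83 left.
November 2081 has 30 days: 83 − 30 = 53 left.
December 2081 has 31 days: 53 − 31 = 22 left.
22 days into January 2082 → January 22, 2082.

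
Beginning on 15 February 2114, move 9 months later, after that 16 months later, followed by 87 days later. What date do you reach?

June 10, 2116

Advancing 9 months from February 15, 2114:
month 2 + 9 = 11 → November 2114.
Day 15 is valid in November, giving November 15, 2114.
Advancing 16 months from November 15, 2114:
month 11 + 16 = 27, which is month 3 of year 2116 → March 2116.
Day 15 is valid in March, giving March 15, 2116.
Advancing 87 days from March 15, 2116:
March has 31 days, so 31 − 15 = 16 days remain after March 15, 2116; 87 − 16 = 71 left.
April 2116 has 30 days: 71 − 30 = 41 left.
May 2116 has 31 days: 41 − 31 = 10 left.
10 days into June 2116 → June 10, 2116.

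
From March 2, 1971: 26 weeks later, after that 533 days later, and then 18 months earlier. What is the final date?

Counting forward 26 weeks (= 182 days) from March 2, 1971:
March has 31 days, so 31 − 2 = 29 days remain after March 2, 1971; 182 − 29 = 153 left.
April 1971 has 30 days: 153 − 30 = 123 left.
May 1971 has 31 days: 123 − 31 = 92 left.
June 1971 has 30 days: 92 − 30 = 62 left.
July 1971 has 31 days: 62 − 31 = 31 left.
31 days into August 1971 → August 31, 1971.
Adding 533 days from August 31, 1971:
August has 31 days, so 31 − 31 = 0 days remain after August 31, 1971; 533 − 0 = 533 left.
September 1971 has 30 days: 533 − 30 = 503 left.
October 1971 has 31 days: 503 − 31 = 472 left.
November 1971 has 30 days: 472 − 30 = 442 left.
December 1971 has 31 days: 442 − 31 = 411 left.
January 1972 has 31 days: 411 − 31 = 380 left.
February 1972 has 29 days (1972 is a leap year): 380 − 29 = 351 left.
March 1972 has 31 days: 351 − 31 = 320 left.
April 1972 has 30 days: 320 − 30 = 290 left.
May 1972 has 31 days: 290 − 31 = 259 left.
June 1972 has 30 days: 259 − 30 = 229 left.
July 1972 has 31 days: 229 − 31 = 198 left.
August 1972 has 31 days: 198 − 31 = 167 left.
September 1972 has 30 days: 167 − 30 = 137 left.
October 1972 has 31 days: 137 − 31 = 106 left.
November 1972 has 30 days: 106 − 30 = 76 left.
December 1972 has 31 days: 76 − 31 = 45 left.
January 1973 has 31 days: 45 − 31 = 14 left.
14 days into February 1973 → February 14, 1973.
Subtracting 18 months from February 14, 1973:
month 2 − 18 = -16, which is month 8 of year 1971 → August 1971.
Day 14 is valid in August, giving August 14, 1971.

August 14, 1971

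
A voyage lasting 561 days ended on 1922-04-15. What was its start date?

October 1, 1920

Counting back 561 days from April 15, 1922.
Going back 15 days from April 15, 1922 reaches the end of the previous month; 561 − 15 = 546 left.
March 1922 has 31 days: 546 − 31 = 515 left.
February 1922 has 28 days (1922 is not a leap year): 515 − 28 = 487 left.
January 1922 has 31 days: 487 − 31 = 456 left.
December 1921 has 31 days: 456 − 31 = 425 left.
November 1921 has 30 days: 425 − 30 = 395 left.
October 1921 has 31 days: 395 − 31 = 364 left.
September 1921 has 30 days: 364 − 30 = 334 left.
August 1921 has 31 days: 334 − 31 = 303 left.
July 1921 has 31 days: 303 − 31 = 272 left.
June 1921 has 30 days: 272 − 30 = 242 left.
May 1921 has 31 days: 242 − 31 = 211 left.
April 1921 has 30 days: 211 − 30 = 181 left.
March 1921 has 31 days: 181 − 31 = 150 left.
February 1921 has 28 days (1921 is not a leap year): 150 − 28 = 122 left.
January 1921 has 31 days: 122 − 31 = 91 left.
December 1920 has 31 days: 91 − 31 = 60 left.
November 1920 has 30 days: 60 − 30 = 30 left.
October 1920 has 31 days; 31 − 30 = 1 → October 1, 1920.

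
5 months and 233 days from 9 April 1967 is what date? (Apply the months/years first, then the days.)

April 29, 1968

Counting forward 5 months and 233 days from April 9, 1967: first the month/year part, then the days.
month 4 + 5 = 9 → September 1967.
Day 9 is valid in September, giving September 9, 1967.
Now add 233 days from September 9, 1967.
September has 30 days, so 30 − 9 = 21 days remain after September 9, 1967; 233 − 21 = 212 left.
October 1967 has 31 days: 212 − 31 = 181 left.
November 1967 has 30 days: 181 − 30 = 151 left.
December 1967 has 31 days: 151 − 31 = 120 left.
January 1968 has 31 days: 120 − 31 = 89 left.
February 1968 has 29 days (1968 is a leap year): 89 − 29 = 60 left.
March 1968 has 31 days: 60 − 31 = 29 left.
29 days into April 1968 → April 29, 1968.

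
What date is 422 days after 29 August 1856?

October 25, 1857

Advancing 422 days from August 29, 1856.
August has 31 days, so 31 − 29 = 2 days remain after August 29, 1856; 422 − 2 = 420 left.
September 1856 has 30 days: 420 − 30 = 390 left.
October 1856 has 31 days: 390 − 31 = 359 left.
November 1856 has 30 days: 359 − 30 = 329 left.
December 1856 has 31 days: 329 − 31 = 298 left.
January 1857 has 31 days: 298 − 31 = 267 left.
February 1857 has 28 days (1857 is not a leap year): 267 − 28 = 239 left.
March 1857 has 31 days: 239 − 31 = 208 left.
April 1857 has 30 days: 208 − 30 = 178 left.
May 1857 has 31 days: 178 − 31 = 147 left.
June 1857 has 30 days: 147 − 30 = 117 left.
July 1857 has 31 days: 117 − 31 = 86 left.
August 1857 has 31 days: 86 − 31 = 55 left.
September 1857 has 30 days: 55 − 30 = 25 left.
25 days into October 1857 → October 25, 1857.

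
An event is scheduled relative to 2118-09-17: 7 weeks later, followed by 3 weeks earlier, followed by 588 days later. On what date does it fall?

May 25, 2120

Advancing 7 weeks (= 49 days) from September 17, 2118:
September has 30 days, so 30 − 17 = 13 days remain after September 17, 2118; 49 − 13 = 36 left.
October 2118 has 31 days: 36 − 31 = 5 left.
5 days into November 2118 → November 5, 2118.
Counting back 3 weeks (= 21 days) from November 5, 2118:
Going back 5 days from November 5, 2118 reaches the end of the previous month; 21 − 5 = 16 left.
October 2118 has 31 days; 31 − 16 = 15 → October 15, 2118.
Advancing 588 days from October 15, 2118:
October has 31 days, so 31 − 15 = 16 days remain after October 15, 2118; 588 − 16 = 572 left.
November 2118 has 30 days: 572 − 30 = 542 left.
December 2118 has 31 days: 542 − 31 = 511 left.
January 2119 has 31 days: 511 − 31 = 480 left.
February 2119 has 28 days (2119 is not a leap year): 480 − 28 = 452 left.
March 2119 has 31 days: 452 − 31 = 421 left.
April 2119 has 30 days: 421 − 30 = 391 left.
May 2119 has 31 days: 391 − 31 = 360 left.
June 2119 has 30 days: 360 − 30 = 330 left.
July 2119 has 31 days: 330 − 31 = 299 left.
August 2119 has 31 days: 299 − 31 = 268 left.
September 2119 has 30 days: 268 − 30 = 238 left.
October 2119 has 31 days: 238 − 31 = 207 left.
November 2119 has 30 days: 207 − 30 = 177 left.
December 2119 has 31 days: 177 − 31 = 146 left.
January 2120 has 31 days: 146 − 31 = 115 left.
February 2120 has 29 days (2120 is a leap year): 115 − 29 = 86 left.
March 2120 has 31 days: 86 − 31 = 55 left.
April 2120 has 30 days: 55 − 30 = 25 left.
25 days into May 2120 → May 25, 2120.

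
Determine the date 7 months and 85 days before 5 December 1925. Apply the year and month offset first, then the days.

February 9, 1925

Counting back 7 months and 85 days from December 5, 1925: first the month/year part, then the days.
month 12 − 7 = 5 → May 1925.
Day 5 is valid in May, giving May 5, 1925.
Now subtract 85 days from May 5, 1925.
Going back 5 days from May 5, 1925 reaches the end of the previous month; 85 − 5 = 80 left.
April 1925 has 30 days: 80 − 30 = 50 left.
March 1925 has 31 days: 50 − 31 = 19 left.
February 1925 has 28 days; 28 − 19 = 9 → February 9, 1925.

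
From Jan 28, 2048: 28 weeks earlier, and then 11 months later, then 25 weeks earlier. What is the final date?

Going back 28 weeks (= 196 days) from January 28, 2048:
Going back 28 days from January 28, 2048 reaches the end of the previous month; 196 − 28 = 168 left.
December 2047 has 31 days: 168 − 31 = 137 left.
November 2047 has 30 days: 137 − 30 = 107 left.
October 2047 has 31 days: 107 − 31 = 76 left.
September 2047 has 30 days: 76 − 30 = 46 left.
August 2047 has 31 days: 46 − 31 = 15 left.
July 2047 has 31 days; 31 − 15 = 16 → July 16, 2047.
Adding 11 months from July 16, 2047:
month 7 + 11 = 18, which is month 6 of year 2048 → June 2048.
Day 16 is valid in June, giving June 16, 2048.
Counting back 25 weeks (= 175 days) from June 16, 2048:
Going back 16 days from June 16, 2048 reaches the end of the previous month; 175 − 16 = 159 left.
May 2048 has 31 days: 159 − 31 = 128 left.
April 2048 has 30 days: 128 − 30 = 98 left.
March 2048 has 31 days: 98 − 31 = 67 left.
February 2048 has 29 days (2048 is a leap year): 67 − 29 = 38 left.
January 2048 has 31 days: 38 − 31 = 7 left.
December 2047 has 31 days; 31 − 7 = 24 → December 24, 2047.

December 24, 2047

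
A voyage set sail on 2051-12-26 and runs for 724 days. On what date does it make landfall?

Adding 724 days from December 26, 2051.
December has 31 days, so 31 − 26 = 5 days remain after December 26, 2051; 724 − 5 = 719 left.
January 2052 has 31 days: 719 − 31 = 688 left.
February 2052 has 29 days (2052 is a leap year): 688 − 29 = 659 left.
March 2052 has 31 days: 659 − 31 = 628 left.
April 2052 has 30 days: 628 − 30 = 598 left.
May 2052 has 31 days: 598 − 31 = 567 left.
June 2052 has 30 days: 567 − 30 = 537 left.
July 2052 has 31 days: 537 − 31 = 506 left.
August 2052 has 31 days: 506 − 31 = 475 left.
September 2052 has 30 days: 475 − 30 = 445 left.
October 2052 has 31 days: 445 − 31 = 414 left.
November 2052 has 30 days: 414 − 30 = 384 left.
December 2052 has 31 days: 384 − 31 = 353 left.
January 2053 has 31 days: 353 − 31 = 322 left.
February 2053 has 28 days (2053 is not a leap year): 322 − 28 = 294 left.
March 2053 has 31 days: 294 − 31 = 263 left.
April 2053 has 30 days: 263 − 30 = 233 left.
May 2053 has 31 days: 233 − 31 = 202 left.
June 2053 has 30 days: 202 − 30 = 172 left.
July 2053 has 31 days: 172 − 31 = 141 left.
August 2053 has 31 days: 141 − 31 = 110 left.
September 2053 has 30 days: 110 − 30 = 80 left.
October 2053 has 31 days: 80 − 31 = 49 left.
November 2053 has 30 days: 49 − 30 = 19 left.
19 days into December 2053 → December 19, 2053.

December 19, 2053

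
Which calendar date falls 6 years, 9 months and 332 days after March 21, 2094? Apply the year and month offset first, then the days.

November 18, 2101

Adding 6 years, 9 months and 332 days from March 21, 2094: first the month/year part, then the days.
+6 years → 2100; month 3 + 9 = 12 → December 2100.
Day 21 is valid in December, giving December 21, 2100.
Now add 332 days from December 21, 2100.
December has 31 days, so 31 − 21 = 10 days remain after December 21, 2100; 332 − 10 = 322 left.
January 2101 has 31 days: 322 − 31 = 291 left.
February 2101 has 28 days (2101 is not a leap year): 291 − 28 = 263 left.
March 2101 has 31 days: 263 − 31 = 232 left.
April 2101 has 30 days: 232 − 30 = 202 left.
May 2101 has 31 days: 202 − 31 = 171 left.
June 2101 has 30 days: 171 − 30 = 141 left.
July 2101 has 31 days: 141 − 31 = 110 left.
August 2101 has 31 days: 110 − 31 = 79 left.
September 2101 has 30 days: 79 − 30 = 49 left.
October 2101 has 31 days: 49 − 31 = 18 left.
18 days into November 2101 → November 18, 2101.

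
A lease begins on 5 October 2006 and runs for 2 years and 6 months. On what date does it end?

April 5, 2009

Counting forward 2 years and 6 months from October 5, 2006.
+2 years → 2008; month 10 + 6 = 16, which is month 4 of year 2009 → April 2009.
Day 5 is valid in April, giving April 5, 2009.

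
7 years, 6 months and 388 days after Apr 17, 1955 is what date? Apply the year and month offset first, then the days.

November 9, 1963

Adding 7 years, 6 months and 388 days from April 17, 1955: first the month/year part, then the days.
+7 years → 1962; month 4 + 6 = 10 → October 1962.
Day 17 is valid in October, giving October 17, 1962.
Now add 388 days from October 17, 1962.
October has 31 days, so 31 − 17 = 14 days remain after October 17, 1962; 388 − 14 = 374 left.
November 1962 has 30 days: 374 − 30 = 344 left.
December 1962 has 31 days: 344 − 31 = 313 left.
January 1963 has 31 days: 313 − 31 = 282 left.
February 1963 has 28 days (1963 is not a leap year): 282 − 28 = 254 left.
March 1963 has 31 days: 254 − 31 = 223 left.
April 1963 has 30 days: 223 − 30 = 193 left.
May 1963 has 31 days: 193 − 31 = 162 left.
June 1963 has 30 days: 162 − 30 = 132 left.
July 1963 has 31 days: 132 − 31 = 101 left.
August 1963 has 31 days: 101 − 31 = 70 left.
September 1963 has 30 days: 70 − 30 = 40 left.
October 1963 has 31 days: 40 − 31 = 9 left.
9 days into November 1963 → November 9, 1963.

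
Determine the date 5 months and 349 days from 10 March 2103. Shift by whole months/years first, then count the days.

Counting forward 5 months and 349 days from March 10, 2103: first the month/year part, then the days.
month 3 + 5 = 8 → August 2103.
Day 10 is valid in August, giving August 10, 2103.
Now add 349 days from August 10, 2103.
August has 31 days, so 31 − 10 = 21 days remain after August 10, 2103; 349 − 21 = 328 left.
September 2103 has 30 days: 328 − 30 = 298 left.
October 2103 has 31 days: 298 − 31 = 267 left.
November 2103 has 30 days: 267 − 30 = 237 left.
December 2103 has 31 days: 237 − 31 = 206 left.
January 2104 has 31 days: 206 − 31 = 175 left.
February 2104 has 29 days (2104 is a leap year): 175 − 29 = 146 left.
March 2104 has 31 days: 146 − 31 = 115 left.
April 2104 has 30 days: 115 − 30 = 85 left.
May 2104 has 31 days: 85 − 31 = 54 left.
June 2104 has 30 days: 54 − 30 = 24 left.
24 days into July 2104 → July 24, 2104.

July 24, 2104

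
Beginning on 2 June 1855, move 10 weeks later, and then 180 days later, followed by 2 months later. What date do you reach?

Adding 10 weeks (= 70 days) from June 2, 1855:
June has 30 days, so 30 − 2 = 28 days remain after June 2, 1855; 70 − 28 = 42 left.
July 1855 has 31 days: 42 − 31 = 11 left.
11 days into August 1855 → August 11, 1855.
Advancing 180 days from August 11, 1855:
August has 31 days, so 31 − 11 = 20 days remain after August 11, 1855; 180 − 20 = 160 left.
September 1855 has 30 days: 160 − 30 = 130 left.
October 1855 has 31 days: 130 − 31 = 99 left.
November 1855 has 30 days: 99 − 30 = 69 left.
December 1855 has 31 days: 69 − 31 = 38 left.
January 1856 has 31 days: 38 − 31 = 7 left.
7 days into February 1856 → February 7, 1856.
Advancing 2 months from February 7, 1856:
month 2 + 2 = 4 → April 1856.
Day 7 is valid in April, giving April 7, 1856.

April 7, 1856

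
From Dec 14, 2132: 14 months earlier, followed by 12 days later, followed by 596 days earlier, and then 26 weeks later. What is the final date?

Subtracting 14 months from December 14, 2132:
month 12 − 14 = -2, which is month 10 of year 2131 → October 2131.
Day 14 is valid in October, giving October 14, 2131.
Advancing 12 days from October 14, 2131:
October has 31 days; 14 + 12 = 26, still in October.
Subtracting 596 days from October 26, 2131:
Going back 26 days from October 26, 2131 reaches the end of the previous month; 596 − 26 = 570 left.
September 2131 has 30 days: 570 − 30 = 540 left.
August 2131 has 31 days: 540 − 31 = 509 left.
July 2131 has 31 days: 509 − 31 = 478 left.
June 2131 has 30 days: 478 − 30 = 448 left.
May 2131 has 31 days: 448 − 31 = 417 left.
April 2131 has 30 days: 417 − 30 = 387 left.
March 2131 has 31 days: 387 − 31 = 356 left.
February 2131 has 28 days (2131 is not a leap year): 356 − 28 = 328 left.
January 2131 has 31 days: 328 − 31 = 297 left.
December 2130 has 31 days: 297 − 31 = 266 left.
November 2130 has 30 days: 266 − 30 = 236 left.
October 2130 has 31 days: 236 − 31 = 205 left.
September 2130 has 30 days: 205 − 30 = 175 left.
August 2130 has 31 days: 175 − 31 = 144 left.
July 2130 has 31 days: 144 − 31 = 113 left.
June 2130 has 30 days: 113 − 30 = 83 left.
May 2130 has 31 days: 83 − 31 = 52 left.
April 2130 has 30 days: 52 − 30 = 22 left.
March 2130 has 31 days; 31 − 22 = 9 → March 9, 2130.
Adding 26 weeks (= 182 days) from March 9, 2130:
March has 31 days, so 31 − 9 = 22 days remain after March 9, 2130; 182 − 22 = 160 left.
April 2130 has 30 days: 160 − 30 = 130 left.
May 2130 has 31 days: 130 − 31 = 99 left.
June 2130 has 30 days: 99 − 30 = 69 left.
July 2130 has 31 days: 69 − 31 = 38 left.
August 2130 has 31 days: 38 − 31 = 7 left.
7 days into September 2130 → September 7, 2130.

September 7, 2130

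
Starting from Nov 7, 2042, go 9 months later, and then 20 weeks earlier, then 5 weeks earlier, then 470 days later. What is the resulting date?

Advancing 9 months from November 7, 2042:
month 11 + 9 = 20, which is month 8 of year 2043 → August 2043.
Day 7 is valid in August, giving August 7, 2043.
Counting back 20 weeks (= 140 days) from August 7, 2043:
Going back 7 days from August 7, 2043 reaches the end of the previous month; 140 − 7 = 133 left.
July 2043 has 31 days: 133 − 31 = 102 left.
June 2043 has 30 days: 102 − 30 = 72 left.
May 2043 has 31 days: 72 − 31 = 41 left.
April 2043 has 30 days: 41 − 30 = 11 left.
March 2043 has 31 days; 31 − 11 = 20 → March 20, 2043.
Going back 5 weeks (= 35 days) from March 20, 2043:
Going back 20 days from March 20, 2043 reaches the end of the previous month; 35 − 20 = 15 left.
February 2043 has 28 days; 28 − 15 = 13 → February 13, 2043.
Counting forward 470 days from February 13, 2043:
February has 28 days, so 28 − 13 = 15 days remain after February 13, 2043; 470 − 15 = 455 left.
March 2043 has 31 days: 455 − 31 = 424 left.
April 2043 has 30 days: 424 − 30 = 394 left.
May 2043 has 31 days: 394 − 31 = 363 left.
June 2043 has 30 days: 363 − 30 = 333 left.
July 2043 has 31 days: 333 − 31 = 302 left.
August 2043 has 31 days: 302 − 31 = 271 left.
September 2043 has 30 days: 271 − 30 = 241 left.
October 2043 has 31 days: 241 − 31 = 210 left.
November 2043 has 30 days: 210 − 30 = 180 left.
December 2043 has 31 days: 180 − 31 = 149 left.
January 2044 has 31 days: 149 − 31 = 118 left.
February 2044 has 29 days (2044 is a leap year): 118 − 29 = 89 left.
March 2044 has 31 days: 89 − 31 = 58 left.
April 2044 has 30 days: 58 − 30 = 28 left.
28 days into May 2044 → May 28, 2044.

May 28, 2044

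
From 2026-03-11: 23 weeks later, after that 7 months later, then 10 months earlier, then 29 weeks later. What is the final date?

Advancing 23 weeks (= 161 days) from March 11, 2026:
March has 31 days, so 31 − 11 = 20 days remain after March 11, 2026; 161 − 20 = 141 left.
April 2026 has 30 days: 141 − 30 = 111 left.
May 2026 has 31 days: 111 − 31 = 80 left.
June 2026 has 30 days: 80 − 30 = 50 left.
July 2026 has 31 days: 50 − 31 = 19 left.
19 days into August 2026 → August 19, 2026.
Advancing 7 months from August 19, 2026:
month 8 + 7 = 15, which is month 3 of year 2027 → March 2027.
Day 19 is valid in March, giving March 19, 2027.
Going back 10 months from March 19, 2027:
month 3 − 10 = -7, which is month 5 of year 2026 → May 2026.
Day 19 is valid in May, giving May 19, 2026.
Counting forward 29 weeks (= 203 days) from May 19, 2026:
May has 31 days, so 31 − 19 = 12 days remain after May 19, 2026; 203 − 12 = 191 left.
June 2026 has 30 days: 191 − 30 = 161 left.
July 2026 has 31 days: 161 − 31 = 130 left.
August 2026 has 31 days: 130 − 31 = 99 left.
September 2026 has 30 days: 99 − 30 = 69 left.
October 2026 has 31 days: 69 − 31 = 38 left.
November 2026 has 30 days: 38 − 30 = 8 left.
8 days into December 2026 → December 8, 2026.

December 8, 2026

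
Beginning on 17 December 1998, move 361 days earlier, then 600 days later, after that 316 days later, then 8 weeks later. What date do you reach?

August 19, 2000

Going back 361 days from December 17, 1998:
Going back 17 days from December 17, 1998 reaches the end of the previous month; 361 − 17 = 344 left.
November 1998 has 30 days: 344 − 30 = 314 left.
October 1998 has 31 days: 314 − 31 = 283 left.
September 1998 has 30 days: 283 − 30 = 253 left.
August 1998 has 31 days: 253 − 31 = 222 left.
July 1998 has 31 days: 222 − 31 = 191 left.
June 1998 has 30 days: 191 − 30 = 161 left.
May 1998 has 31 days: 161 − 31 = 130 left.
April 1998 has 30 days: 130 − 30 = 100 left.
March 1998 has 31 days: 100 − 31 = 69 left.
February 1998 has 28 days (1998 is not a leap year): 69 − 28 = 41 left.
January 1998 has 31 days: 41 − 31 = 10 left.
December 1997 has 31 days; 31 − 10 = 21 → December 21, 1997.
Advancing 600 days from December 21, 1997:
December has 31 days, so 31 − 21 = 10 days remain after December 21, 1997; 600 − 10 = 590 left.
January 1998 has 31 days: 590 − 31 = 559 left.
February 1998 has 28 days (1998 is not a leap year): 559 − 28 = 531 left.
March 1998 has 31 days: 531 − 31 = 500 left.
April 1998 has 30 days: 500 − 30 = 470 left.
May 1998 has 31 days: 470 − 31 = 439 left.
June 1998 has 30 days: 439 − 30 = 409 left.
July 1998 has 31 days: 409 − 31 = 378 left.
August 1998 has 31 days: 378 − 31 = 347 left.
September 1998 has 30 days: 347 − 30 = 317 left.
October 1998 has 31 days: 317 − 31 = 286 left.
November 1998 has 30 days: 286 − 30 = 256 left.
December 1998 has 31 days: 256 − 31 = 225 left.
January 1999 has 31 days: 225 − 31 = 194 left.
February 1999 has 28 days (1999 is not a leap year): 194 − 28 = 166 left.
March 1999 has 31 days: 166 − 31 = 135 left.
April 1999 has 30 days: 135 − 30 = 105 left.
May 1999 has 31 days: 105 − 31 = 74 left.
June 1999 has 30 days: 74 − 30 = 44 left.
July 1999 has 31 days: 44 − 31 = 13 left.
13 days into August 1999 → August 13, 1999.
Counting forward 316 days from August 13, 1999:
August has 31 days, so 31 − 13 = 18 days remain after August 13, 1999; 316 − 18 = 298 left.
September 1999 has 30 days: 298 − 30 = 268 left.
October 1999 has 31 days: 268 − 31 = 237 left.
November 1999 has 30 days: 237 − 30 = 207 left.
December 1999 has 31 days: 207 − 31 = 176 left.
January 2000 has 31 days: 176 − 31 = 145 left.
February 2000 has 29 days (2000 is a leap year (divisible by 400)): 145 − 29 = 116 left.
March 2000 has 31 days: 116 − 31 = 85 left.
April 2000 has 30 days: 85 − 30 = 55 left.
May 2000 has 31 days: 55 − 31 = 24 left.
24 days into June 2000 → June 24, 2000.
Advancing 8 weeks (= 56 days) from June 24, 2000:
June has 30 days, so 30 − 24 = 6 days remain after June 24, 2000; 56 − 6 = 50 left.
July 2000 has 31 days: 50 − 31 = 19 left.
19 days into August 2000 → August 19, 2000.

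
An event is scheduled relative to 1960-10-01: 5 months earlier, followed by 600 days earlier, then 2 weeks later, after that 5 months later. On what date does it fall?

February 23, 1959

Subtracting 5 months from October 1, 1960:
month 10 − 5 = 5 → May 1960.
Day 1 is valid in May, giving May 1, 1960.
Counting back 600 days from May 1, 1960:
Going back 1 day from May 1, 1960 reaches the end of the previous month; 600 − 1 = 599 left.
April 1960 has 30 days: 599 − 30 = 569 left.
March 1960 has 31 days: 569 − 31 = 538 left.
February 1960 has 29 days (1960 is a leap year): 538 − 29 = 509 left.
January 1960 has 31 days: 509 − 31 = 478 left.
December 1959 has 31 days: 478 − 31 = 447 left.
November 1959 has 30 days: 447 − 30 = 417 left.
October 1959 has 31 days: 417 − 31 = 386 left.
September 1959 has 30 days: 386 − 30 = 356 left.
August 1959 has 31 days: 356 − 31 = 325 left.
July 1959 has 31 days: 325 − 31 = 294 left.
June 1959 has 30 days: 294 − 30 = 264 left.
May 1959 has 31 days: 264 − 31 = 233 left.
April 1959 has 30 days: 233 − 30 = 203 left.
March 1959 has 31 days: 203 − 31 = 172 left.
February 1959 has 28 days (1959 is not a leap year): 172 − 28 = 144 left.
January 1959 has 31 days: 144 − 31 = 113 left.
December 1958 has 31 days: 113 − 31 = 82 left.
November 1958 has 30 days: 82 − 30 = 52 left.
October 1958 has 31 days: 52 − 31 = 21 left.
September 1958 has 30 days; 30 − 21 = 9 → September 9, 1958.
Counting forward 2 weeks (= 14 days) from September 9, 1958:
September has 30 days; 9 + 14 = 23, still in September.
Adding 5 months from September 23, 1958:
month 9 + 5 = 14, which is month 2 of year 1959 → February 1959.
Day 23 is valid in February, giving February 23, 1959.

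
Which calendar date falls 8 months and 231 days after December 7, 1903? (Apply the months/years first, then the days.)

Adding 8 months and 231 days from December 7, 1903: first the month/year part, then the days.
month 12 + 8 = 20, which is month 8 of year 1904 → August 1904.
Day 7 is valid in August, giving August 7, 1904.
Now add 231 days from August 7, 1904.
August has 31 days, so 31 − 7 = 24 days remain after August 7, 1904; 231 − 24 = 207 left.
September 1904 has 30 days: 207 − 30 = 177 left.
October 1904 has 31 days: 177 − 31 = 146 left.
November 1904 has 30 days: 146 − 30 = 116 left.
December 1904 has 31 days: 116 − 31 = 85 left.
January 1905 has 31 days: 85 − 31 = 54 left.
February 1905 has 28 days (1905 is not a leap year): 54 − 28 = 26 left.
26 days into March 1905 → March 26, 1905.

March 26, 1905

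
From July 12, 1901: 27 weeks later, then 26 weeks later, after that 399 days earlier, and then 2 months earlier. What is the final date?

Advancing 27 weeks (= 189 days) from July 12, 1901:
July has 31 days, so 31 − 12 = 19 days remain after July 12, 1901; 189 − 19 = 170 left.
August 1901 has 31 days: 170 − 31 = 139 left.
September 1901 has 30 days: 139 − 30 = 109 left.
October 1901 has 31 days: 109 − 31 = 78 left.
November 1901 has 30 days: 78 − 30 = 48 left.
December 1901 has 31 days: 48 − 31 = 17 left.
17 days into January 1902 → January 17, 1902.
Adding 26 weeks (= 182 days) from January 17, 1902:
January has 31 days, so 31 − 17 = 14 days remain after January 17, 1902; 182 − 14 = 168 left.
February 1902 has 28 days (1902 is not a leap year): 168 − 28 = 140 left.
March 1902 has 31 days: 140 − 31 = 109 left.
April 1902 has 30 days: 109 − 30 = 79 left.
May 1902 has 31 days: 79 − 31 = 48 left.
June 1902 has 30 days: 48 − 30 = 18 left.
18 days into July 1902 → July 18, 1902.
Going back 399 days from July 18, 1902:
Going back 18 days from July 18, 1902 reaches the end of the previous month; 399 − 18 = 381 left.
June 1902 has 30 days: 381 − 30 = 351 left.
May 1902 has 31 days: 351 − 31 = 320 left.
April 1902 has 30 days: 320 − 30 = 290 left.
March 1902 has 31 days: 290 − 31 = 259 left.
February 1902 has 28 days (1902 is not a leap year): 259 − 28 = 231 left.
January 1902 has 31 days: 231 − 31 = 200 left.
December 1901 has 31 days: 200 − 31 = 169 left.
November 1901 has 30 days: 169 − 30 = 139 left.
October 1901 has 31 days: 139 − 31 = 108 left.
September 1901 has 30 days: 108 − 30 = 78 left.
August 1901 has 31 days: 78 − 31 = 47 left.
July 1901 has 31 days: 47 − 31 = 16 left.
June 1901 has 30 days; 30 − 16 = 14 → June 14, 1901.
Subtracting 2 months from June 14, 1901:
month 6 − 2 = 4 → April 1901.
Day 14 is valid in April, giving April 14, 1901.

April 14, 1901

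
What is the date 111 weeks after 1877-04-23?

Adding 111 weeks = 777 days from April 23, 1877.
April has 30 days, so 30 − 23 = 7 days remain after April 23, 1877; 777 − 7 = 770 left.
May 1877 has 31 days: 770 − 31 = 739 left.
June 1877 has 30 days: 739 − 30 = 709 left.
July 1877 has 31 days: 709 − 31 = 678 left.
August 1877 has 31 days: 678 − 31 = 647 left.
September 1877 has 30 days: 647 − 30 = 617 left.
October 1877 has 31 days: 617 − 31 = 586 left.
November 1877 has 30 days: 586 − 30 = 556 left.
December 1877 has 31 days: 556 − 31 = 525 left.
January 1878 has 31 days: 525 − 31 = 494 left.
February 1878 has 28 days (1878 is not a leap year): 494 − 28 = 466 left.
March 1878 has 31 days: 466 − 31 = 435 left.
April 1878 has 30 days: 435 − 30 = 405 left.
May 1878 has 31 days: 405 − 31 = 374 left.
June 1878 has 30 days: 374 − 30 = 344 left.
July 1878 has 31 days: 344 − 31 = 313 left.
August 1878 has 31 days: 313 − 31 = 282 left.
September 1878 has 30 days: 282 − 30 = 252 left.
October 1878 has 31 days: 252 − 31 = 221 left.
November 1878 has 30 days: 221 − 30 = 191 left.
December 1878 has 31 days: 191 − 31 = 160 left.
January 1879 has 31 days: 160 − 31 = 129 left.
February 1879 has 28 days (1879 is not a leap year): 129 − 28 = 101 left.
March 1879 has 31 days: 101 − 31 = 70 left.
April 1879 has 30 days: 70 − 30 = 40 left.
May 1879 has 31 days: 40 − 31 = 9 left.
9 days into June 1879 → June 9, 1879.

June 9, 1879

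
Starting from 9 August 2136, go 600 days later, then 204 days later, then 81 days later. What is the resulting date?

Adding 600 days from August 9, 2136:
August has 31 days, so 31 − 9 = 22 days remain after August 9, 2136; 600 − 22 = 578 left.
September 2136 has 30 days: 578 − 30 = 548 left.
October 2136 has 31 days: 548 − 31 = 517 left.
November 2136 has 30 days: 517 − 30 = 487 left.
December 2136 has 31 days: 487 − 31 = 456 left.
January 2137 has 31 days: 456 − 31 = 425 left.
February 2137 has 28 days (2137 is not a leap year): 425 − 28 = 397 left.
March 2137 has 31 days: 397 − 31 = 366 left.
April 2137 has 30 days: 366 − 30 = 336 left.
May 2137 has 31 days: 336 − 31 = 305 left.
June 2137 has 30 days: 305 − 30 = 275 left.
July 2137 has 31 days: 275 − 31 = 244 left.
August 2137 has 31 days: 244 − 31 = 213 left.
September 2137 has 30 days: 213 − 30 = 183 left.
October 2137 has 31 days: 183 − 31 = 152 left.
November 2137 has 30 days: 152 − 30 = 122 left.
December 2137 has 31 days: 122 − 31 = 91 left.
January 2138 has 31 days: 91 − 31 = 60 left.
February 2138 has 28 days (2138 is not a leap year): 60 − 28 = 32 left.
March 2138 has 31 days: 32 − 31 = 1 left.
1 day into April 2138 → April 1, 2138.
Advancing 204 days from April 1, 2138:
April has 30 days, so 30 − 1 = 29 days remain after April 1, 2138; 204 − 29 = 175 left.
May 2138 has 31 days: 175 − 31 = 144 left.
June 2138 has 30 days: 144 − 30 = 114 left.
July 2138 has 31 days: 114 − 31 = 83 left.
August 2138 has 31 days: 83 − 31 = 52 left.
September 2138 has 30 days: 52 − 30 = 22 left.
22 days into October 2138 → October 22, 2138.
Adding 81 days from October 22, 2138:
October has 31 days, so 31 − 22 = 9 days remain after October 22, 2138; 81 − 9 = 72 left.
November 2138 has 30 days: 72 − 30 = 42 left.
December 2138 has 31 days: 42 − 31 = 11 left.
11 days into January 2139 → January 11, 2139.

January 11, 2139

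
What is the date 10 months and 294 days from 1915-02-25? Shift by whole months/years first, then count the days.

October 14, 1916

Counting forward 10 months and 294 days from February 25, 1915: first the month/year part, then the days.
month 2 + 10 = 12 → December 1915.
Day 25 is valid in December, giving December 25, 1915.
Now add 294 days from December 25, 1915.
December has 31 days, so 31 − 25 = 6 days remain after December 25, 1915; 294 − 6 = 288 left.
January 1916 has 31 days: 288 − 31 = 257 left.
February 1916 has 29 days (1916 is a leap year): 257 − 29 = 228 left.
March 1916 has 31 days: 228 − 31 = 197 left.
April 1916 has 30 days: 197 − 30 = 167 left.
May 1916 has 31 days: 167 − 31 = 136 left.
June 1916 has 30 days: 136 − 30 = 106 left.
July 1916 has 31 days: 106 − 31 = 75 left.
August 1916 has 31 days: 75 − 31 = 44 left.
September 1916 has 30 days: 44 − 30 = 14 left.
14 days into October 1916 → October 14, 1916.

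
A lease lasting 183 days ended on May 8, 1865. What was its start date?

Counting back 183 days from May 8, 1865.
Going back 8 days from May 8, 1865 reaches the end of the previous month; 183 − 8 = 175 left.
April 1865 has 30 days: 175 − 30 = 145 left.
March 1865 has 31 days: 145 − 31 = 114 left.
February 1865 has 28 days (1865 is not a leap year): 114 − 28 = 86 left.
January 1865 has 31 days: 86 − 31 = 55 left.
December 1864 has 31 days: 55 − 31 = 24 left.
November 1864 has 30 days; 30 − 24 = 6 → November 6, 1864.

November 6, 1864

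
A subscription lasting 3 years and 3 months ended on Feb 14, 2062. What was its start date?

Going back 3 years and 3 months from February 14, 2062.
-3 years → 2059; month 2 − 3 = -1, which is month 11 of year 2058 → November 2058.
Day 14 is valid in November, giving November 14, 2058.

November 14, 2058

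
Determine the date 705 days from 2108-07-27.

July 2, 2110

Counting forward 705 days from July 27, 2108.
July has 31 days, so 31 − 27 = 4 days remain after July 27, 2108; 705 − 4 = 701 left.
August 2108 has 31 days: 701 − 31 = 670 left.
September 2108 has 30 days: 670 − 30 = 640 left.
October 2108 has 31 days: 640 − 31 = 609 left.
November 2108 has 30 days: 609 − 30 = 579 left.
December 2108 has 31 days: 579 − 31 = 548 left.
January 2109 has 31 days: 548 − 31 = 517 left.
February 2109 has 28 days (2109 is not a leap year): 517 − 28 = 489 left.
March 2109 has 31 days: 489 − 31 = 458 left.
April 2109 has 30 days: 458 − 30 = 428 left.
May 2109 has 31 days: 428 − 31 = 397 left.
June 2109 has 30 days: 397 − 30 = 367 left.
July 2109 has 31 days: 367 − 31 = 336 left.
August 2109 has 31 days: 336 − 31 = 305 left.
September 2109 has 30 days: 305 − 30 = 275 left.
October 2109 has 31 days: 275 − 31 = 244 left.
November 2109 has 30 days: 244 − 30 = 214 left.
December 2109 has 31 days: 214 − 31 = 183 left.
January 2110 has 31 days: 183 − 31 = 152 left.
February 2110 has 28 days (2110 is not a leap year): 152 − 28 = 124 left.
March 2110 has 31 days: 124 − 31 = 93 left.
April 2110 has 30 days: 93 − 30 = 63 left.
May 2110 has 31 days: 63 − 31 = 32 left.
June 2110 has 30 days: 32 − 30 = 2 left.
2 days into July 2110 → July 2, 2110.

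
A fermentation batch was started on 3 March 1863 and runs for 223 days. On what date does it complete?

October 12, 1863

Adding 223 days from March 3, 1863.
March has 31 days, so 31 − 3 = 28 days remain after March 3, 1863; 223 − 28 = 195 left.
April 1863 has 30 days: 195 − 30 = 165 left.
May 1863 has 31 days: 165 − 31 = 134 left.
June 1863 has 30 days: 134 − 30 = 104 left.
July 1863 has 31 days: 104 − 31 = 73 left.
August 1863 has 31 days: 73 − 31 = 42 left.
September 1863 has 30 days: 42 − 30 = 12 left.
12 days into October 1863 → October 12, 1863.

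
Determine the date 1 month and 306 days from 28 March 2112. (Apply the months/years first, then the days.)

February 28, 2113

Counting forward 1 month and 306 days from March 28, 2112: first the month/year part, then the days.
month 3 + 1 = 4 → April 2112.
Day 28 is valid in April, giving April 28, 2112.
Now add 306 days from April 28, 2112.
April has 30 days, so 30 − 28 = 2 days remain after April 28, 2112; 306 − 2 = 304 left.
May 2112 has 31 days: 304 − 31 = 273 left.
June 2112 has 30 days: 273 − 30 = 243 left.
July 2112 has 31 days: 243 − 31 = 212 left.
August 2112 has 31 days: 212 − 31 = 181 left.
September 2112 has 30 days: 181 − 30 = 151 left.
October 2112 has 31 days: 151 − 31 = 120 left.
November 2112 has 30 days: 120 − 30 = 90 left.
December 2112 has 31 days: 90 − 31 = 59 left.
January 2113 has 31 days: 59 − 31 = 28 left.
28 days into February 2113 → February 28, 2113.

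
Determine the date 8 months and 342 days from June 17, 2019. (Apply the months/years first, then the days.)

January 24, 2021

Counting forward 8 months and 342 days from June 17, 2019: first the month/year part, then the days.
month 6 + 8 = 14, which is month 2 of year 2020 → February 2020.
Day 17 is valid in February, giving February 17, 2020.
Now add 342 days from February 17, 2020.
February has 29 days, so 29 − 17 = 12 days remain after February 17, 2020; 342 − 12 = 330 left.
March 2020 has 31 days: 330 − 31 = 299 left.
April 2020 has 30 days: 299 − 30 = 269 left.
May 2020 has 31 days: 269 − 31 = 238 left.
June 2020 has 30 days: 238 − 30 = 208 left.
July 2020 has 31 days: 208 − 31 = 177 left.
August 2020 has 31 days: 177 − 31 = 146 left.
September 2020 has 30 days: 146 − 30 = 116 left.
October 2020 has 31 days: 116 − 31 = 85 left.
November 2020 has 30 days: 85 − 30 = 55 left.
December 2020 has 31 days: 55 − 31 = 24 left.
24 days into January 2021 → January 24, 2021.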